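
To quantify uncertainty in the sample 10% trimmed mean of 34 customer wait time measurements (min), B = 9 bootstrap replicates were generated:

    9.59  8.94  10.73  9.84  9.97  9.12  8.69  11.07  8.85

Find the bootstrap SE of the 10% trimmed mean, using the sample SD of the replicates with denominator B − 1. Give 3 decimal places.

SE* = 0.842

Bootstrap SE is the standard deviation of the 9 replicate 10% trimmed means.
Mean of replicates: (9.59 + 8.94 + 10.73 + 9.84 + 9.97 + 9.12 + 8.69 + 11.07 + 8.85) / 9 = 86.8000 / 9 = 9.6444
Sum of squared deviations: (−0.0544)² + (−0.7044)² + (+1.0856)² + (+0.1956)² + (+0.3256)² + (−0.5244)² + (−0.9544)² + (+1.4256)² + (−0.7944)² = 5.6712
Variance = 5.6712 / 8 = 0.7089
SE* = √0.7089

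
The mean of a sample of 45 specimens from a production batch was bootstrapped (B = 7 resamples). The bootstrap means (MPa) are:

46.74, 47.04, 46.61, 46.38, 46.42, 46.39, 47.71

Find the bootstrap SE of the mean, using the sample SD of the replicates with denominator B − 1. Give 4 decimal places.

SE* = 0.4831

Bootstrap SE is the standard deviation of the 7 replicate means.
Mean of replicates: (46.74 + 47.04 + 46.61 + 46.38 + 46.42 + 46.39 + 47.71) / 7 = 327.29000 / 7 = 46.75571
Sum of squared deviations: (−0.01571)² + (+0.28429)² + (−0.14571)² + (−0.37571)² + (−0.33571)² + (−0.36571)² + (+0.95429)² = 1.40057
Variance = 1.40057 / 6 = 0.23343
SE* = √0.23343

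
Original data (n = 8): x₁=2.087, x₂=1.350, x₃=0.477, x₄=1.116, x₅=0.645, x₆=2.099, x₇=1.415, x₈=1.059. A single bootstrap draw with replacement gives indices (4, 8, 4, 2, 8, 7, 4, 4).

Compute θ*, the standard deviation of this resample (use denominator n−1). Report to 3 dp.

Resample values: 1.116, 1.059, 1.116, 1.350, 1.059, 1.415, 1.116, 1.116.
Mean = 1.1684; sum of squared deviations = 0.1287
s² = 0.1287 / 7 = 0.0184
s = √0.0184 = 0.136

θ* = 0.136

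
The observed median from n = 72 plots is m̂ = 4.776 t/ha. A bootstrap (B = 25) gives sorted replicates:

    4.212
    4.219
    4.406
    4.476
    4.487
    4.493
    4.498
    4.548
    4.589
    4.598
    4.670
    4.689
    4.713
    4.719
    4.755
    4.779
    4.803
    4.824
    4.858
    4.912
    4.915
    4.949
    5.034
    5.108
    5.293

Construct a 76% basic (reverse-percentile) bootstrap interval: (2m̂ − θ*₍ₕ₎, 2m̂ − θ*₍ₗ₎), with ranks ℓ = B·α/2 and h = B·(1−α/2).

(4.603, 5.146)

Percentile endpoints at ranks 3 and 22: θ*₍3₎ = 4.406, θ*₍22₎ = 4.949.
Basic interval reflects these around m̂:
  lower = 2 × 4.776 − 4.949 = 4.603
  upper = 2 × 4.776 − 4.406 = 5.146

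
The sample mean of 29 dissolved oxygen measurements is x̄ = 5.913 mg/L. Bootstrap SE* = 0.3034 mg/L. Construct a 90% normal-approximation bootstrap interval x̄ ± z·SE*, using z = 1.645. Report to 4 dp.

(5.4139, 6.4121)

Margin = 1.645 × 0.3034 = 0.49909
Interval: 5.913 ± 0.49909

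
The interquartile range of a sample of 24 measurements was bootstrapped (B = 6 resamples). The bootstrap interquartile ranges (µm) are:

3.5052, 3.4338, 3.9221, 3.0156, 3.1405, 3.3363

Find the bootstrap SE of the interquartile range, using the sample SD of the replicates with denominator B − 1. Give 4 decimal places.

SE* = 0.3174

Bootstrap SE is the standard deviation of the 6 replicate interquartile ranges.
Mean of replicates: (3.5052 + 3.4338 + 3.9221 + 3.0156 + 3.1405 + 3.3363) / 6 = 20.35350 / 6 = 3.39225
Sum of squared deviations: (+0.11295)² + (+0.04155)² + (+0.52985)² + (−0.37665)² + (−0.25175)² + (−0.05595)² = 0.50360
Variance = 0.50360 / 5 = 0.10072
SE* = √0.10072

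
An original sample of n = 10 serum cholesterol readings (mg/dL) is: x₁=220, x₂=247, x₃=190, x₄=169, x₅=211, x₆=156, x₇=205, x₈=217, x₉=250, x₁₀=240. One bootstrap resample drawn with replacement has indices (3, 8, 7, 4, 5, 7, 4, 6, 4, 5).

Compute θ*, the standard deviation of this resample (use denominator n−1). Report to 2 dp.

Resample values: 190, 217, 205, 169, 211, 205, 169, 156, 169, 211.
Mean = 190.2000; sum of squared deviations = 4539.6000
s² = 4539.6000 / 9 = 504.4000
s = √504.4000 = 22.46

θ* = 22.46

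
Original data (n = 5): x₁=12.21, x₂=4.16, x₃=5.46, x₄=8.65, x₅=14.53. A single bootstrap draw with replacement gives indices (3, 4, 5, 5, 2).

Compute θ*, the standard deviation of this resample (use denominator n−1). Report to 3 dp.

Resample values: 5.46, 8.65, 14.53, 14.53, 4.16.
Mean = 9.4660; sum of squared deviations = 96.1557
s² = 96.1557 / 4 = 24.0389
s = √24.0389 = 4.903

θ* = 4.903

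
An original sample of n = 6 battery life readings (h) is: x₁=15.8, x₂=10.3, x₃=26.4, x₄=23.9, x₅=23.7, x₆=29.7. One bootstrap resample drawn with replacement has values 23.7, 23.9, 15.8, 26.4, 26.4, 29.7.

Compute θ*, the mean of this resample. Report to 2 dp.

θ* = 24.32

Mean = (23.7 + 23.9 + 15.8 + 26.4 + 26.4 + 29.7) / 6 = 145.90 / 6 = 24.32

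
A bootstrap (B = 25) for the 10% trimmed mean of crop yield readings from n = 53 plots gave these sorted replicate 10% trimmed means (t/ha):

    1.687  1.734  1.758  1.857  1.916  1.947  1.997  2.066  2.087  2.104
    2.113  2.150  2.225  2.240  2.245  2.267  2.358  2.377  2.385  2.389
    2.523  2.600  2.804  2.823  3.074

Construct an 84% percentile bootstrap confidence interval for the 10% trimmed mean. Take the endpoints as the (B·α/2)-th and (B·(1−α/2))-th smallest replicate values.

(1.734, 2.804)

α = 0.16; lower rank = 25 × 0.080 = 2; upper rank = 25 × 0.920 = 23.
The 2nd smallest replicate is 1.734; the 23rd is 2.804.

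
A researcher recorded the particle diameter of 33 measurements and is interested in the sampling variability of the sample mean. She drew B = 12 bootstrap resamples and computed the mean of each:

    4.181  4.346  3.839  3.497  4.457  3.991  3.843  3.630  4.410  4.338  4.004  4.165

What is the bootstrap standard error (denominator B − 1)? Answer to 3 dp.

SE* = 0.312

Bootstrap SE is the standard deviation of the 12 replicate means.
Mean of replicates: (4.181 + 4.346 + 3.839 + 3.497 + 4.457 + 3.991 + 3.843 + 3.630 + 4.410 + 4.338 + 4.004 + 4.165) / 12 = 48.7010 / 12 = 4.0584
Sum of squared deviations: (+0.1226)² + (+0.2876)² + (−0.2194)² + (−0.5614)² + (+0.3986)² + (−0.0674)² + (−0.2154)² + (−0.4284)² + (+0.3516)² + (+0.2796)² + (−0.0544)² + (+0.1066)² = 1.0705
Variance = 1.0705 / 11 = 0.0973
SE* = √0.0973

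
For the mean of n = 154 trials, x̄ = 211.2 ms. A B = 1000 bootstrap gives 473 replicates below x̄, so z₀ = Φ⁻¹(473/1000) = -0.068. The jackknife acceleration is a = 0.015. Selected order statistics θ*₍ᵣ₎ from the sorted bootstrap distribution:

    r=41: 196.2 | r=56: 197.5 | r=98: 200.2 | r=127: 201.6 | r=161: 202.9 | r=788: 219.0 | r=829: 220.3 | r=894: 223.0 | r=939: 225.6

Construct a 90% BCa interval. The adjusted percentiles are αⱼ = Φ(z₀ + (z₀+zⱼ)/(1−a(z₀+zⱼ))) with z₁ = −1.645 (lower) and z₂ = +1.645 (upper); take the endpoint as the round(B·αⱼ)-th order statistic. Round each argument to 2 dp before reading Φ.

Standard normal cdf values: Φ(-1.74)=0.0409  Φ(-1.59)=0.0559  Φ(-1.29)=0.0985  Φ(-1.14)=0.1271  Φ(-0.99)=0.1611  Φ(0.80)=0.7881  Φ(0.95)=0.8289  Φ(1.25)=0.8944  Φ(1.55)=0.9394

(196.2, 225.6)

Lower: z₀ + z₁ = -0.068 + (-1.645) = -1.713; 1 − a(z₀+z₁) = 1 − (0.015)(-1.713) = 1.0257; argument = -0.068 + (-1.713)/1.0257 = -1.7381 → -1.74.
α₁ = Φ(-1.74) = 0.0409; rank = round(1000 × 0.0409) = 41; θ*₍41₎ = 196.2.
Upper: z₀ + z₂ = 1.577; 1 − a(z₀+z₂) = 0.9763; argument = 1.5472 → 1.55; α₂ = 0.9394; rank = 939; θ*₍939₎ = 225.6.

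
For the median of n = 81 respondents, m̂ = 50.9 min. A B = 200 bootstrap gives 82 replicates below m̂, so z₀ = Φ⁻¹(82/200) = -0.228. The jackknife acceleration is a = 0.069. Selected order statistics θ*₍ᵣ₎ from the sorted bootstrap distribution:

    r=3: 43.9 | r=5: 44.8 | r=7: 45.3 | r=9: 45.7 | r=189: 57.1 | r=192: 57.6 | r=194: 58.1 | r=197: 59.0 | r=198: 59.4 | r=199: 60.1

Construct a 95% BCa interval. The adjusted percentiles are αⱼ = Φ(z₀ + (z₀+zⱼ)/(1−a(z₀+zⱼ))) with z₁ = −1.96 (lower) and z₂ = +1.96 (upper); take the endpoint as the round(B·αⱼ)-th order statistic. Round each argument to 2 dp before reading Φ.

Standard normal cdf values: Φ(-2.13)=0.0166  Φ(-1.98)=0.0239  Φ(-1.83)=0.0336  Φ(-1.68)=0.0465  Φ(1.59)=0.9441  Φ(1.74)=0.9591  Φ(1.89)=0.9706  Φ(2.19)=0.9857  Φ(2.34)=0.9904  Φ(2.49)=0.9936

(43.9, 57.6)

Lower: z₀ + z₁ = -0.228 + (-1.960) = -2.188; 1 − a(z₀+z₁) = 1 − (0.069)(-2.188) = 1.1510; argument = -0.228 + (-2.188)/1.1510 = -2.1290 → -2.13.
α₁ = Φ(-2.13) = 0.0166; rank = round(200 × 0.0166) = 3; θ*₍3₎ = 43.9.
Upper: z₀ + z₂ = 1.732; 1 − a(z₀+z₂) = 0.8805; argument = 1.7391 → 1.74; α₂ = 0.9591; rank = 192; θ*₍192₎ = 57.6.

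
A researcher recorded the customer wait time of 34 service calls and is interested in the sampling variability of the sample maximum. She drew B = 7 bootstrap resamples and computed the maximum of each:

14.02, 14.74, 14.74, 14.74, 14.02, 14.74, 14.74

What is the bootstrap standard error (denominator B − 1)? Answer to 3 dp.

SE* = 0.351

Bootstrap SE is the standard deviation of the 7 replicate maximums.
Mean of replicates: (14.02 + 14.74 + 14.74 + 14.74 + 14.02 + 14.74 + 14.74) / 7 = 101.7400 / 7 = 14.5343
Sum of squared deviations: (−0.5143)² + (+0.2057)² + (+0.2057)² + (+0.2057)² + (−0.5143)² + (+0.2057)² + (+0.2057)² = 0.7406
Variance = 0.7406 / 6 = 0.1234
SE* = √0.1234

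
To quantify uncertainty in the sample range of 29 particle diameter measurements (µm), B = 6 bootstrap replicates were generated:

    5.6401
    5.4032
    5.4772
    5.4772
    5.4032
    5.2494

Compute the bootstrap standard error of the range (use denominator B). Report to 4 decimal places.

SE* = 0.1168

Bootstrap SE is the standard deviation of the 6 replicate ranges.
Mean of replicates: (5.6401 + 5.4032 + 5.4772 + 5.4772 + 5.4032 + 5.2494) / 6 = 32.65030 / 6 = 5.44172
Sum of squared deviations: (+0.19838)² + (−0.03852)² + (+0.03548)² + (+0.03548)² + (−0.03852)² + (−0.19232)² = 0.08183
Variance = 0.08183 / 6 = 0.01364
SE* = √0.01364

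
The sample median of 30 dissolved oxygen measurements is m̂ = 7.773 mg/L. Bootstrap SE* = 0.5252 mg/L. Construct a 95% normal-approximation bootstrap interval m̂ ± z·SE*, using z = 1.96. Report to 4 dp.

Margin = 1.96 × 0.5252 = 1.02939
Interval: 7.773 ± 1.02939

(6.7436, 8.8024)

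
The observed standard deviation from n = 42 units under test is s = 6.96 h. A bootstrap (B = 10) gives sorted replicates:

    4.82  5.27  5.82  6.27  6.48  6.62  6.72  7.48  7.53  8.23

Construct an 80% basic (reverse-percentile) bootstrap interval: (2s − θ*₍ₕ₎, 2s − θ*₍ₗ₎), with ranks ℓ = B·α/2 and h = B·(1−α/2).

Percentile endpoints at ranks 1 and 9: θ*₍1₎ = 4.82, θ*₍9₎ = 7.53.
Basic interval reflects these around s:
  lower = 2 × 6.96 − 7.53 = 6.39
  upper = 2 × 6.96 − 4.82 = 9.10

(6.39, 9.10)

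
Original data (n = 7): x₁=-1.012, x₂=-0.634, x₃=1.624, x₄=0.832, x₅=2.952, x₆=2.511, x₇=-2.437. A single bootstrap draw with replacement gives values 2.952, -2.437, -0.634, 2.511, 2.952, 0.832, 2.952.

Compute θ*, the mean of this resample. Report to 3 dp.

θ* = 1.304

Mean = (2.952 + (-2.437) + (-0.634) + 2.511 + 2.952 + 0.832 + 2.952) / 7 = 9.1280 / 7 = 1.304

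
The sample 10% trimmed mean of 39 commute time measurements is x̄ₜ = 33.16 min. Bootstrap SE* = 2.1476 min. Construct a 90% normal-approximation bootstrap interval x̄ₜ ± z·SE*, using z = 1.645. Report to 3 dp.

(29.627, 36.693)

Margin = 1.645 × 2.1476 = 3.5328
Interval: 33.16 ± 3.5328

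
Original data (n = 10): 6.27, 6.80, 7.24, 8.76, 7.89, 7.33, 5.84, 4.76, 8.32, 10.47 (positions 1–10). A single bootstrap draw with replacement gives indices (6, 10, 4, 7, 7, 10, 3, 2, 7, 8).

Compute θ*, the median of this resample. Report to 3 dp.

θ* = 7.020

Resample values: 7.33, 10.47, 8.76, 5.84, 5.84, 10.47, 7.24, 6.80, 5.84, 4.76.
Sorted: 4.76, 5.84, 5.84, 5.84, 6.80, 7.24, 7.33, 8.76, 10.47, 10.47
Median = average of the two middle values = 7.020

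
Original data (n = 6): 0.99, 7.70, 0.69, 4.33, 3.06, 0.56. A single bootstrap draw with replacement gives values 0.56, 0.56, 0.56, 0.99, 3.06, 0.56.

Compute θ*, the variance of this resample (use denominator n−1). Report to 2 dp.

Mean = 1.0483; sum of squared deviations = 5.0041
s² = 5.0041 / 5 = 1.0008

θ* = 1.00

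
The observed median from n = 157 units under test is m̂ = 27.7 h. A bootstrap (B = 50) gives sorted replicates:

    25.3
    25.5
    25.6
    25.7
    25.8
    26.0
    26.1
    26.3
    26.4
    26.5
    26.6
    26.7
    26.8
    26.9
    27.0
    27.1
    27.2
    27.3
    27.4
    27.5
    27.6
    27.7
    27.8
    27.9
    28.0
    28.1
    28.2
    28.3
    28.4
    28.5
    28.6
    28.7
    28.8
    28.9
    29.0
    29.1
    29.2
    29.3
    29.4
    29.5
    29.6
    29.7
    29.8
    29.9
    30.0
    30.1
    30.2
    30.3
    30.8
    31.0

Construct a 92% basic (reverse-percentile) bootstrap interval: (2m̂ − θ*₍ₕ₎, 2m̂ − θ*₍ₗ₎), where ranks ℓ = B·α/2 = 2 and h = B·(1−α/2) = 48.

Percentile endpoints at ranks 2 and 48: θ*₍2₎ = 25.5, θ*₍48₎ = 30.3.
Basic interval reflects these around m̂:
  lower = 2 × 27.7 − 30.3 = 25.1
  upper = 2 × 27.7 − 25.5 = 29.9

(25.1, 29.9)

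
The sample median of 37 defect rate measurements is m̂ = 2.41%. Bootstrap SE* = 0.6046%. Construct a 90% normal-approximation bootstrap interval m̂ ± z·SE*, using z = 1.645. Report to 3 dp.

(1.415, 3.405)

Margin = 1.645 × 0.6046 = 0.9946
Interval: 2.41 ± 0.9946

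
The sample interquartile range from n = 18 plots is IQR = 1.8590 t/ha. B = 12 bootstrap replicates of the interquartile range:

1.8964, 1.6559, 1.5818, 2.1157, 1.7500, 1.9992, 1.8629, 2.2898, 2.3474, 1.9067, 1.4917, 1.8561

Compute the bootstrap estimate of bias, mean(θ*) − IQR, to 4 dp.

mean(θ*) = (1.8964 + 1.6559 + 1.5818 + 2.1157 + 1.7500 + 1.9992 + 1.8629 + 2.2898 + 2.3474 + 1.9067 + 1.4917 + 1.8561) / 12 = 1.89613
bias = 1.89613 − 1.8590

bias = +0.0371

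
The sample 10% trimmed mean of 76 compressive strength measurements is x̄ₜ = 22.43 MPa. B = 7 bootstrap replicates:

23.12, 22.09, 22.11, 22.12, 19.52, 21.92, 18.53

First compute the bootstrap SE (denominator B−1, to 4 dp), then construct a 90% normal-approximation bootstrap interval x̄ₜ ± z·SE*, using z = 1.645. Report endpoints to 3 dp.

(19.704, 25.156)

Mean of replicates = 21.3443; sum of squared deviations = 16.4770; SE* = √(16.4770/6) = 1.6572
Margin = 1.645 × 1.6572 = 2.7261
Interval: 22.43 ± 2.7261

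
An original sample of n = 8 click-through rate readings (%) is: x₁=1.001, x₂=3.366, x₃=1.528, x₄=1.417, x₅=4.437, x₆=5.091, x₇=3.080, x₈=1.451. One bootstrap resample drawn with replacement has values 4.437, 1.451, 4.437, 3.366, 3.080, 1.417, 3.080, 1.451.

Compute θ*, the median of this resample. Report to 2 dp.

θ* = 3.08

Sorted: 1.417, 1.451, 1.451, 3.080, 3.080, 3.366, 4.437, 4.437
Median = average of the two middle values = 3.08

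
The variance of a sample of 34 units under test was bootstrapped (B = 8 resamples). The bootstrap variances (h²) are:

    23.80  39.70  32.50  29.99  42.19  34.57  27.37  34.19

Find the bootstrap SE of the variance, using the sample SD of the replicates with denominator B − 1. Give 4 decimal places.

Bootstrap SE is the standard deviation of the 8 replicate variances.
Mean of replicates: (23.80 + 39.70 + 32.50 + 29.99 + 42.19 + 34.57 + 27.37 + 34.19) / 8 = 264.31000 / 8 = 33.03875
Sum of squared deviations: (−9.23875)² + (+6.66125)² + (−0.53875)² + (−3.04875)² + (+9.15125)² + (+1.53125)² + (−5.66875)² + (+1.15125)² = 258.86209
Variance = 258.86209 / 7 = 36.98030
SE* = √36.98030

SE* = 6.0811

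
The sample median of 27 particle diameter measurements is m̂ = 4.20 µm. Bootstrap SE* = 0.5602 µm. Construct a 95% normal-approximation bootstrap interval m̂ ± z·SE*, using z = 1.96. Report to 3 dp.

(3.102, 5.298)

Margin = 1.96 × 0.5602 = 1.0980
Interval: 4.20 ± 1.0980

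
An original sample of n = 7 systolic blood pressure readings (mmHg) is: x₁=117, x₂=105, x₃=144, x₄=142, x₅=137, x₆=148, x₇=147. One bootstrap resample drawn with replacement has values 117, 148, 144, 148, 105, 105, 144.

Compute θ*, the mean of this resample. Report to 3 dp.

Mean = (117 + 148 + 144 + 148 + 105 + 105 + 144) / 7 = 911.0 / 7 = 130.143

θ* = 130.143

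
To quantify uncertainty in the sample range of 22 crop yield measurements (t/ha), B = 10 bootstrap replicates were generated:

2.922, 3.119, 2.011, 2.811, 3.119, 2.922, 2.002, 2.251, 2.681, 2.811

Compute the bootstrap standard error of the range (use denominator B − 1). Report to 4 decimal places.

SE* = 0.4250

Bootstrap SE is the standard deviation of the 10 replicate ranges.
Mean of replicates: (2.922 + 3.119 + 2.011 + 2.811 + 3.119 + 2.922 + 2.002 + 2.251 + 2.681 + 2.811) / 10 = 26.64900 / 10 = 2.66490
Sum of squared deviations: (+0.25710)² + (+0.45410)² + (−0.65390)² + (+0.14610)² + (+0.45410)² + (+0.25710)² + (−0.66290)² + (−0.41390)² + (+0.01610)² + (+0.14610)² = 1.62590
Variance = 1.62590 / 9 = 0.18066
SE* = √0.18066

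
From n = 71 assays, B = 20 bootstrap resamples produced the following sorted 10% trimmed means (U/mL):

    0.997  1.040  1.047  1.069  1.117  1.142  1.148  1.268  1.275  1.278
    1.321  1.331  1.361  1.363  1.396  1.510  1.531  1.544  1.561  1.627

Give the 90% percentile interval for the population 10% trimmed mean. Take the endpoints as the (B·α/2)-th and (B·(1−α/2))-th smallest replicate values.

α = 0.10; lower rank = 20 × 0.050 = 1; upper rank = 20 × 0.950 = 19.
The 1st smallest replicate is 0.997; the 19th is 1.561.

(0.997, 1.561)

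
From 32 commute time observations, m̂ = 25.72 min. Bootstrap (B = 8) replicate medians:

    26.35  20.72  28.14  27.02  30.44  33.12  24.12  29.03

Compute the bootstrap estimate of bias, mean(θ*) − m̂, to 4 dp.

bias = +1.6475

mean(θ*) = (26.35 + 20.72 + 28.14 + 27.02 + 30.44 + 33.12 + 24.12 + 29.03) / 8 = 27.36750
bias = 27.36750 − 25.72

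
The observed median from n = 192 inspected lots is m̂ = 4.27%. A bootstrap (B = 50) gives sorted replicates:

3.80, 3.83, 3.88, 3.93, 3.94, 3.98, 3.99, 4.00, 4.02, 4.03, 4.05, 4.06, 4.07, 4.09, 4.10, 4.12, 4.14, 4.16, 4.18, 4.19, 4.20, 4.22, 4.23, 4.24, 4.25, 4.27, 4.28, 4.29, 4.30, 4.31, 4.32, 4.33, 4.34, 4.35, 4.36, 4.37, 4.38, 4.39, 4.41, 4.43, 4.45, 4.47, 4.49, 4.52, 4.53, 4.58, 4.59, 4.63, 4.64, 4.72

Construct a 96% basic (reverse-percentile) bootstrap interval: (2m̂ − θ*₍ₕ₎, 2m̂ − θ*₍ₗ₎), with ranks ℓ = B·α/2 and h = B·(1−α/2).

Percentile endpoints at ranks 1 and 49: θ*₍1₎ = 3.80, θ*₍49₎ = 4.64.
Basic interval reflects these around m̂:
  lower = 2 × 4.27 − 4.64 = 3.90
  upper = 2 × 4.27 − 3.80 = 4.74

(3.90, 4.74)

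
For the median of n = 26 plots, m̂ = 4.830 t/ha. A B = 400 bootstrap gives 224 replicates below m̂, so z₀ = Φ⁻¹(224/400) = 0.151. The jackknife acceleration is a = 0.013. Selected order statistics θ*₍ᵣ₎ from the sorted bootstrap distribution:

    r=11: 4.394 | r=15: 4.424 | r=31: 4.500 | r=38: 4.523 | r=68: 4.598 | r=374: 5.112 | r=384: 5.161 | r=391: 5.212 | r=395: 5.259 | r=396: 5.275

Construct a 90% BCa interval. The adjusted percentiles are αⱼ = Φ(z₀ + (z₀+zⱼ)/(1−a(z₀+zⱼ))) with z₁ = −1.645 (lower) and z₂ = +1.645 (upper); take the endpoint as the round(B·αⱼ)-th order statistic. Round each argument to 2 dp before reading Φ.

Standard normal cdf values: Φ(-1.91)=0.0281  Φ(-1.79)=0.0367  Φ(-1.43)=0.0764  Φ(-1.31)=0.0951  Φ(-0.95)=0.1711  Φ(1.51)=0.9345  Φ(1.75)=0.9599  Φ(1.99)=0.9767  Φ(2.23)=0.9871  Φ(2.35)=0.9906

(4.523, 5.212)

Lower: z₀ + z₁ = 0.151 + (-1.645) = -1.494; 1 − a(z₀+z₁) = 1 − (0.013)(-1.494) = 1.0194; argument = 0.151 + (-1.494)/1.0194 = -1.3145 → -1.31.
α₁ = Φ(-1.31) = 0.0951; rank = round(400 × 0.0951) = 38; θ*₍38₎ = 4.523.
Upper: z₀ + z₂ = 1.796; 1 − a(z₀+z₂) = 0.9767; argument = 1.9899 → 1.99; α₂ = 0.9767; rank = 391; θ*₍391₎ = 5.212.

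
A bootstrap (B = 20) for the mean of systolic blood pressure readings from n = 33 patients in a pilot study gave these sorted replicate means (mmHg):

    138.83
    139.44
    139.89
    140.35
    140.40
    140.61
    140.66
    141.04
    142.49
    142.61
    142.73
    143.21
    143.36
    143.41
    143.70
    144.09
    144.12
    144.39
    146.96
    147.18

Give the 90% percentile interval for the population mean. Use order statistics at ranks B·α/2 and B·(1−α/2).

(138.83, 146.96)

α = 0.10; lower rank = 20 × 0.050 = 1; upper rank = 20 × 0.950 = 19.
The 1st smallest replicate is 138.83; the 19th is 146.96.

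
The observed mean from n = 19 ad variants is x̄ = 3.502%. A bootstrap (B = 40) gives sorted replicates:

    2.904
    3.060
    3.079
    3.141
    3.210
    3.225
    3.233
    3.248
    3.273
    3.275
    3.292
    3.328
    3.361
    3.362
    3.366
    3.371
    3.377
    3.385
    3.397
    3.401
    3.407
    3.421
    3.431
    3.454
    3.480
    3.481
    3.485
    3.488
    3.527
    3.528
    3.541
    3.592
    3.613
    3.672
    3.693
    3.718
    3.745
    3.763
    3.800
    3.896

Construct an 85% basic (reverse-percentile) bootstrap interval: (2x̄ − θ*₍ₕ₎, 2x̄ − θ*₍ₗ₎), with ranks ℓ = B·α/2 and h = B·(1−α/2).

Percentile endpoints at ranks 3 and 37: θ*₍3₎ = 3.079, θ*₍37₎ = 3.745.
Basic interval reflects these around x̄:
  lower = 2 × 3.502 − 3.745 = 3.259
  upper = 2 × 3.502 − 3.079 = 3.925

(3.259, 3.925)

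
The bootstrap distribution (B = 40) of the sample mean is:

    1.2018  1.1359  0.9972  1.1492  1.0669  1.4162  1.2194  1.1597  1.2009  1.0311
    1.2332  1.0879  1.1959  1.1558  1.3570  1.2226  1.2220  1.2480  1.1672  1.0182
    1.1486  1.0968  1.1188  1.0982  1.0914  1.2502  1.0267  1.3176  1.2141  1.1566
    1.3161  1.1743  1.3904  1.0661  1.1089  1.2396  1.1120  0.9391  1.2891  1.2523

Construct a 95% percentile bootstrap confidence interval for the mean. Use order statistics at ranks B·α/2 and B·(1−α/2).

(0.9391, 1.3904)

Sorted replicates: 0.9391, 0.9972, 1.0182, 1.0267, 1.0311, 1.0661, 1.0669, 1.0879, 1.0914, 1.0968, 1.0982, 1.1089, 1.1120, 1.1188, 1.1359, 1.1486, 1.1492, 1.1558, 1.1566, 1.1597, 1.1672, 1.1743, 1.1959, 1.2009, 1.2018, 1.2141, 1.2194, 1.2220, 1.2226, 1.2332, 1.2396, 1.2480, 1.2502, 1.2523, 1.2891, 1.3161, 1.3176, 1.3570, 1.3904, 1.4162
α = 0.05; lower rank = 40 × 0.025 = 1; upper rank = 40 × 0.975 = 39.
The 1st smallest replicate is 0.9391; the 39th is 1.3904.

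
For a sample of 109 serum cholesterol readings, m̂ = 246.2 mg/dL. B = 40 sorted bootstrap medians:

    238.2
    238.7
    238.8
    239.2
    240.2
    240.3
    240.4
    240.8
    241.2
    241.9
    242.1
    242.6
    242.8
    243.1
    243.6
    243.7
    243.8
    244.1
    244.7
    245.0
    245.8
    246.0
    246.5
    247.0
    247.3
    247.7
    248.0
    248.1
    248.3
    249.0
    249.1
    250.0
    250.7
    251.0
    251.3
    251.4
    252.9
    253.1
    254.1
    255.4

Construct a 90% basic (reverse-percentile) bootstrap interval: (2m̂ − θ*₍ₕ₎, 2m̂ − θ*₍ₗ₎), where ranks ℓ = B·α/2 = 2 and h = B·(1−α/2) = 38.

(239.3, 253.7)

Percentile endpoints at ranks 2 and 38: θ*₍2₎ = 238.7, θ*₍38₎ = 253.1.
Basic interval reflects these around m̂:
  lower = 2 × 246.2 − 253.1 = 239.3
  upper = 2 × 246.2 − 238.7 = 253.7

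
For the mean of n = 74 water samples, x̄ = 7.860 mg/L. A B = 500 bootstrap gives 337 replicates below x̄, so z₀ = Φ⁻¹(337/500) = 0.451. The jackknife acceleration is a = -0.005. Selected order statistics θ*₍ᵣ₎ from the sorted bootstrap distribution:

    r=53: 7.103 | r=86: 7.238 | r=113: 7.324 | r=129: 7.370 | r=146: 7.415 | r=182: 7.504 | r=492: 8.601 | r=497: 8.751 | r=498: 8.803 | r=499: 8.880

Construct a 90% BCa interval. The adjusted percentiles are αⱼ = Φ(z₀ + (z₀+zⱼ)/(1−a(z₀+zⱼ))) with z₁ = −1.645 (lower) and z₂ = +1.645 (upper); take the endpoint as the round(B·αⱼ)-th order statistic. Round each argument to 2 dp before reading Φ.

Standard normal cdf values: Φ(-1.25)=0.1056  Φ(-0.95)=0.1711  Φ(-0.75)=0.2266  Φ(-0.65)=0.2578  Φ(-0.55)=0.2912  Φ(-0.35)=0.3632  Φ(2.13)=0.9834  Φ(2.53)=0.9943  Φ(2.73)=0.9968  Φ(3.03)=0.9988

Lower: z₀ + z₁ = 0.451 + (-1.645) = -1.194; 1 − a(z₀+z₁) = 1 − (-0.005)(-1.194) = 0.9940; argument = 0.451 + (-1.194)/0.9940 = -0.7502 → -0.75.
α₁ = Φ(-0.75) = 0.2266; rank = round(500 × 0.2266) = 113; θ*₍113₎ = 7.324.
Upper: z₀ + z₂ = 2.096; 1 − a(z₀+z₂) = 1.0105; argument = 2.5253 → 2.53; α₂ = 0.9943; rank = 497; θ*₍497₎ = 8.751.

(7.324, 8.751)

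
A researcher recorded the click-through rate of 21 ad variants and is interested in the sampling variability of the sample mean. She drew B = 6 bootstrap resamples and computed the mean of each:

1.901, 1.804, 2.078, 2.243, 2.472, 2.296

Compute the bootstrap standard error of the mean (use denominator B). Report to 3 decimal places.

SE* = 0.230

Bootstrap SE is the standard deviation of the 6 replicate means.
Mean of replicates: (1.901 + 1.804 + 2.078 + 2.243 + 2.472 + 2.296) / 6 = 12.7940 / 6 = 2.1323
Sum of squared deviations: (−0.2313)² + (−0.3283)² + (−0.0543)² + (+0.1107)² + (+0.3397)² + (+0.1637)² = 0.3187
Variance = 0.3187 / 6 = 0.0531
SE* = √0.0531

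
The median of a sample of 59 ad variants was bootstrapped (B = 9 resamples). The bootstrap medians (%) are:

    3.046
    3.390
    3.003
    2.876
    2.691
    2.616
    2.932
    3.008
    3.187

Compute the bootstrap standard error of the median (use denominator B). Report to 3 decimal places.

Bootstrap SE is the standard deviation of the 9 replicate medians.
Mean of replicates: (3.046 + 3.390 + 3.003 + 2.876 + 2.691 + 2.616 + 2.932 + 3.008 + 3.187) / 9 = 26.7490 / 9 = 2.9721
Sum of squared deviations: (+0.0739)² + (+0.4179)² + (+0.0309)² + (−0.0961)² + (−0.2811)² + (−0.3561)² + (−0.0401)² + (+0.0359)² + (+0.2149)² = 0.4452
Variance = 0.4452 / 9 = 0.0495
SE* = √0.0495

SE* = 0.222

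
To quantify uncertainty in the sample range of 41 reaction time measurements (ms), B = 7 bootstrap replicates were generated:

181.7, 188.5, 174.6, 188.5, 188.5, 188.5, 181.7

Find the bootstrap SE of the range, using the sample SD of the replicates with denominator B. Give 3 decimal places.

SE* = 5.038

Bootstrap SE is the standard deviation of the 7 replicate ranges.
Mean of replicates: (181.7 + 188.5 + 174.6 + 188.5 + 188.5 + 188.5 + 181.7) / 7 = 1292.0000 / 7 = 184.5714
Sum of squared deviations: (−2.8714)² + (+3.9286)² + (−9.9714)² + (+3.9286)² + (+3.9286)² + (+3.9286)² + (−2.8714)² = 177.6543
Variance = 177.6543 / 7 = 25.3792
SE* = √25.3792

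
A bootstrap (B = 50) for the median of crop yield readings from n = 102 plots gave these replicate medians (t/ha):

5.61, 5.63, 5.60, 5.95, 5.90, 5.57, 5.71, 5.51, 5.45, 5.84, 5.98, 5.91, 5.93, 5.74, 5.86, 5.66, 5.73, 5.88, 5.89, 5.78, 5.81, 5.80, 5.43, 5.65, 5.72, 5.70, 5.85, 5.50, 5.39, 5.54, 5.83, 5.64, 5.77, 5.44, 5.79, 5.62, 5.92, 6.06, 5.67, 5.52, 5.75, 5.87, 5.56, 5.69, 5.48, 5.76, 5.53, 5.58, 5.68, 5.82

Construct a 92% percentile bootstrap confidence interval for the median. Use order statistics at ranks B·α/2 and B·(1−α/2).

Sorted replicates: 5.39, 5.43, 5.44, 5.45, 5.48, 5.50, 5.51, 5.52, 5.53, 5.54, 5.56, 5.57, 5.58, 5.60, 5.61, 5.62, 5.63, 5.64, 5.65, 5.66, 5.67, 5.68, 5.69, 5.70, 5.71, 5.72, 5.73, 5.74, 5.75, 5.76, 5.77, 5.78, 5.79, 5.80, 5.81, 5.82, 5.83, 5.84, 5.85, 5.86, 5.87, 5.88, 5.89, 5.90, 5.91, 5.92, 5.93, 5.95, 5.98, 6.06
α = 0.08; lower rank = 50 × 0.040 = 2; upper rank = 50 × 0.960 = 48.
The 2nd smallest replicate is 5.43; the 48th is 5.95.

(5.43, 5.95)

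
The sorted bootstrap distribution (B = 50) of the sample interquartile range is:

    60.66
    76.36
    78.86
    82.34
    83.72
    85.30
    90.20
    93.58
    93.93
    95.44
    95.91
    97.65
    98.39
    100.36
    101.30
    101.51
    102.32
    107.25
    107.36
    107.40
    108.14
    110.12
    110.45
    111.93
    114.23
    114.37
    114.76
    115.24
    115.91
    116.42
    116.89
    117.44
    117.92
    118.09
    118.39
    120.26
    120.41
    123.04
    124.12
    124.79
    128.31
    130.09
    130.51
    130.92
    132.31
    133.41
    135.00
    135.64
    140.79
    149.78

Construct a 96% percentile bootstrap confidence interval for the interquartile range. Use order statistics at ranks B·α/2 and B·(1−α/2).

(60.66, 140.79)

α = 0.04; lower rank = 50 × 0.020 = 1; upper rank = 50 × 0.980 = 49.
The 1st smallest replicate is 60.66; the 49th is 140.79.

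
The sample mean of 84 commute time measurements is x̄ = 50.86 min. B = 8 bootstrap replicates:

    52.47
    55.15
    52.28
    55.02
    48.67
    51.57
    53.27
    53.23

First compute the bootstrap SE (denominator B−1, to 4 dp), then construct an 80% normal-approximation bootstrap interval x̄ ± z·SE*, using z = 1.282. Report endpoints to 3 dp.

(48.218, 53.502)

Mean of replicates = 52.7075; sum of squared deviations = 29.7373; SE* = √(29.7373/7) = 2.0611
Margin = 1.282 × 2.0611 = 2.6423
Interval: 50.86 ± 2.6423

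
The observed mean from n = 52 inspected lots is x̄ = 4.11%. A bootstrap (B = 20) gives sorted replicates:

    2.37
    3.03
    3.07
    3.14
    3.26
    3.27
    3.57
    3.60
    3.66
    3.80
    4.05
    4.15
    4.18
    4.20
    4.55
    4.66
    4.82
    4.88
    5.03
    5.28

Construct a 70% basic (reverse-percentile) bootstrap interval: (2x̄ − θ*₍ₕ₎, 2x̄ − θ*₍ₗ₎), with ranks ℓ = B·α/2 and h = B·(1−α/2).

Percentile endpoints at ranks 3 and 17: θ*₍3₎ = 3.07, θ*₍17₎ = 4.82.
Basic interval reflects these around x̄:
  lower = 2 × 4.11 − 4.82 = 3.40
  upper = 2 × 4.11 − 3.07 = 5.15

(3.40, 5.15)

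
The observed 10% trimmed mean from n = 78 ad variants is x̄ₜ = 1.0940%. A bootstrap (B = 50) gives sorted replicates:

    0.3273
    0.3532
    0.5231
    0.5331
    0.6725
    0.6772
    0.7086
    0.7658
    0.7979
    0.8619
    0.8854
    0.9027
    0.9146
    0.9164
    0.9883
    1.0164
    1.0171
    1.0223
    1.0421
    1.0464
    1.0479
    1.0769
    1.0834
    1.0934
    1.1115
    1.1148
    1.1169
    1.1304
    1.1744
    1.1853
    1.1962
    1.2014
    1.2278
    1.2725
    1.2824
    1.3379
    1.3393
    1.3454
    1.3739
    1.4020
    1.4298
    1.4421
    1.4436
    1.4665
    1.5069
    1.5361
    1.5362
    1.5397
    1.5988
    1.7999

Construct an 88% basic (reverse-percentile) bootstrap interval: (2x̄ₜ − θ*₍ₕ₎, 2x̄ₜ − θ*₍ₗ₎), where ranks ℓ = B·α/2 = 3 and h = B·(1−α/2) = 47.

(0.6518, 1.6649)

Percentile endpoints at ranks 3 and 47: θ*₍3₎ = 0.5231, θ*₍47₎ = 1.5362.
Basic interval reflects these around x̄ₜ:
  lower = 2 × 1.0940 − 1.5362 = 0.6518
  upper = 2 × 1.0940 − 0.5231 = 1.6649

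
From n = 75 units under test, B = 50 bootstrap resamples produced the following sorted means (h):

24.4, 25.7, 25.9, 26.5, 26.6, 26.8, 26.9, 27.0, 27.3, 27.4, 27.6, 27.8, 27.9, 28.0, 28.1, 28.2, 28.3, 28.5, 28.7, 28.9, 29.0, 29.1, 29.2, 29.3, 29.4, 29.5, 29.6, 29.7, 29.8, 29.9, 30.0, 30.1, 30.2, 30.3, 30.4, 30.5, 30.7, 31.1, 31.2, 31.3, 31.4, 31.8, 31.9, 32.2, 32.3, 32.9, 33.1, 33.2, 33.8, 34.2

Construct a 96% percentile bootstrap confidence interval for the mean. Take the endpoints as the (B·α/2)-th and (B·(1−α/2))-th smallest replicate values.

(24.4, 33.8)

α = 0.04; lower rank = 50 × 0.020 = 1; upper rank = 50 × 0.980 = 49.
The 1st smallest replicate is 24.4; the 49th is 33.8.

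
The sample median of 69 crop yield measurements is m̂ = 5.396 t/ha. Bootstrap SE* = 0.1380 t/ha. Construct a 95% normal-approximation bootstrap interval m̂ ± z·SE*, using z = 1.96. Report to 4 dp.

Margin = 1.96 × 0.1380 = 0.27048
Interval: 5.396 ± 0.27048

(5.1255, 5.6665)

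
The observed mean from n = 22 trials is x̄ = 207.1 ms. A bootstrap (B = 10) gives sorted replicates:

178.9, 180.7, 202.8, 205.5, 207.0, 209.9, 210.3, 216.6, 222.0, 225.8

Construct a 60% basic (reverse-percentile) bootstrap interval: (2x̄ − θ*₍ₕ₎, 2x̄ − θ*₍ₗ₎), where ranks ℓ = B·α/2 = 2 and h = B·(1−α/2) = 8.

Percentile endpoints at ranks 2 and 8: θ*₍2₎ = 180.7, θ*₍8₎ = 216.6.
Basic interval reflects these around x̄:
  lower = 2 × 207.1 − 216.6 = 197.6
  upper = 2 × 207.1 − 180.7 = 233.5

(197.6, 233.5)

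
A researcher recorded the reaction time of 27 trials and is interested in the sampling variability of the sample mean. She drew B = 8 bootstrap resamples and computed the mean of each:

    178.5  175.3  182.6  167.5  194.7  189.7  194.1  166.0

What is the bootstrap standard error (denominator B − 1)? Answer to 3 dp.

SE* = 11.235

Bootstrap SE is the standard deviation of the 8 replicate means.
Mean of replicates: (178.5 + 175.3 + 182.6 + 167.5 + 194.7 + 189.7 + 194.1 + 166.0) / 8 = 1448.4000 / 8 = 181.0500
Sum of squared deviations: (−2.5500)² + (−5.7500)² + (+1.5500)² + (−13.5500)² + (+13.6500)² + (+8.6500)² + (+13.0500)² + (−15.0500)² = 883.5200
Variance = 883.5200 / 7 = 126.2171
SE* = √126.2171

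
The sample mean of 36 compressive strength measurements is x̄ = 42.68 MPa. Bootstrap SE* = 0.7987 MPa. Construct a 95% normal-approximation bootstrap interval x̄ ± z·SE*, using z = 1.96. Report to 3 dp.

Margin = 1.96 × 0.7987 = 1.5655
Interval: 42.68 ± 1.5655

(41.115, 44.245)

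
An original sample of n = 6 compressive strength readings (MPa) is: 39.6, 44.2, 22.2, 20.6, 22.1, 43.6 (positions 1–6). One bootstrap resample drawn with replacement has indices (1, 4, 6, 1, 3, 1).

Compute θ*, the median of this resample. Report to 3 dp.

θ* = 39.600

Resample values: 39.6, 20.6, 43.6, 39.6, 22.2, 39.6.
Sorted: 20.6, 22.2, 39.6, 39.6, 39.6, 43.6
Median = average of the two middle values = 39.600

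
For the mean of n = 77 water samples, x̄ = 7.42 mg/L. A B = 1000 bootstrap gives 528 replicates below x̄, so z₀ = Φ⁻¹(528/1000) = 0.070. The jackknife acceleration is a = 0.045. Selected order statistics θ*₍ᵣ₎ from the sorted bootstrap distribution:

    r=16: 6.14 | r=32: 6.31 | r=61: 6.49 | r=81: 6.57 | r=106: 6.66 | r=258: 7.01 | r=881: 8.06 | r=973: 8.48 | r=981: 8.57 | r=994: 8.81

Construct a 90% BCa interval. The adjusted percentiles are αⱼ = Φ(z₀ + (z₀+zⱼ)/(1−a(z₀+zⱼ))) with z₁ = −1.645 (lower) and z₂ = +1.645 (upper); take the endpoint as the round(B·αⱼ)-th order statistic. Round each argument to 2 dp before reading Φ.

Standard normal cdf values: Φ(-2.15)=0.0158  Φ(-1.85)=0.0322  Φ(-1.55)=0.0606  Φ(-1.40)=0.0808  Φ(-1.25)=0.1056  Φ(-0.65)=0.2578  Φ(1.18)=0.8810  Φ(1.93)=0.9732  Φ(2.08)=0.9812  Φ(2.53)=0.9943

Lower: z₀ + z₁ = 0.070 + (-1.645) = -1.575; 1 − a(z₀+z₁) = 1 − (0.045)(-1.575) = 1.0709; argument = 0.070 + (-1.575)/1.0709 = -1.4008 → -1.40.
α₁ = Φ(-1.40) = 0.0808; rank = round(1000 × 0.0808) = 81; θ*₍81₎ = 6.57.
Upper: z₀ + z₂ = 1.715; 1 − a(z₀+z₂) = 0.9228; argument = 1.9284 → 1.93; α₂ = 0.9732; rank = 973; θ*₍973₎ = 8.48.

(6.57, 8.48)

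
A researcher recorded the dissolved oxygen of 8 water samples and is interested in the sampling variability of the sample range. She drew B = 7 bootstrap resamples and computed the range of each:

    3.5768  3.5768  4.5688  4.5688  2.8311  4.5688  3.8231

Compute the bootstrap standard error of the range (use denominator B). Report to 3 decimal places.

SE* = 0.620

Bootstrap SE is the standard deviation of the 7 replicate ranges.
Mean of replicates: (3.5768 + 3.5768 + 4.5688 + 4.5688 + 2.8311 + 4.5688 + 3.8231) / 7 = 27.51420 / 7 = 3.93060
Sum of squared deviations: (−0.35380)² + (−0.35380)² + (+0.63820)² + (+0.63820)² + (−1.09950)² + (+0.63820)² + (−0.10750)² = 2.69270
Variance = 2.69270 / 7 = 0.38467
SE* = √0.38467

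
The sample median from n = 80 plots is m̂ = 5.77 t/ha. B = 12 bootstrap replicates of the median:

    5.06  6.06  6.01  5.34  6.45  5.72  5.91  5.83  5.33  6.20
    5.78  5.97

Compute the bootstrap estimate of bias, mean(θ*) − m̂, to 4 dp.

bias = +0.0350

mean(θ*) = (5.06 + 6.06 + 6.01 + 5.34 + 6.45 + 5.72 + 5.91 + 5.83 + 5.33 + 6.20 + 5.78 + 5.97) / 12 = 5.80500
bias = 5.80500 − 5.77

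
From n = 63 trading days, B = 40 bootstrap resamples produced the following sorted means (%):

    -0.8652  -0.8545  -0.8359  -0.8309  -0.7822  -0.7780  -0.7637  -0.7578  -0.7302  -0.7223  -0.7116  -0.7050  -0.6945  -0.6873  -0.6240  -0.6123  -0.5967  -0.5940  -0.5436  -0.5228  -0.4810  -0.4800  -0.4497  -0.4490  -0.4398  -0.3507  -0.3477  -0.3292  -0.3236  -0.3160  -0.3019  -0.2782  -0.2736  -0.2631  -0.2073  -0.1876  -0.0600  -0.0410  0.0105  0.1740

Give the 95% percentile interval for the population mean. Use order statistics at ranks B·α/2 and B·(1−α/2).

α = 0.05; lower rank = 40 × 0.025 = 1; upper rank = 40 × 0.975 = 39.
The 1st smallest replicate is -0.8652; the 39th is 0.0105.

(-0.8652, 0.0105)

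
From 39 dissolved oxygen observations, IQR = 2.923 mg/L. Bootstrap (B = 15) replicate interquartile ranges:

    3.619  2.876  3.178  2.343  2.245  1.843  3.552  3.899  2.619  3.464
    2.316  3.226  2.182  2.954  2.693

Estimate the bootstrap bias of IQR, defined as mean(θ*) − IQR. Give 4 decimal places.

bias = −0.0557

mean(θ*) = (3.619 + 2.876 + 3.178 + 2.343 + 2.245 + 1.843 + 3.552 + 3.899 + 2.619 + 3.464 + 2.316 + 3.226 + 2.182 + 2.954 + 2.693) / 15 = 2.86727
bias = 2.86727 − 2.923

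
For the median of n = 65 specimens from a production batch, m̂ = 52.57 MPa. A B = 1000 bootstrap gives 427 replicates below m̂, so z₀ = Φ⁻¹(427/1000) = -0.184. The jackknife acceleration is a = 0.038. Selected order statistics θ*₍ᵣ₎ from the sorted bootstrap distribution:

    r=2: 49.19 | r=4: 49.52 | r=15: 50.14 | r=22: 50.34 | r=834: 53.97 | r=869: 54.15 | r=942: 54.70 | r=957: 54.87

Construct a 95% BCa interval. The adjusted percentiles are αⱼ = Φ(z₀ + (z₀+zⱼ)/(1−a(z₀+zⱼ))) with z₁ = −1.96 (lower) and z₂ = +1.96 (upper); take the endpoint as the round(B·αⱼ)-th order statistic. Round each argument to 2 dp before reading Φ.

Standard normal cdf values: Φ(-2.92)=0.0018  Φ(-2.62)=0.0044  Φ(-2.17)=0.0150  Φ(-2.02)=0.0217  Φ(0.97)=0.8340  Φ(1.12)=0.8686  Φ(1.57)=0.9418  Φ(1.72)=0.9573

(50.14, 54.87)

Lower: z₀ + z₁ = -0.184 + (-1.960) = -2.144; 1 − a(z₀+z₁) = 1 − (0.038)(-2.144) = 1.0815; argument = -0.184 + (-2.144)/1.0815 = -2.1665 → -2.17.
α₁ = Φ(-2.17) = 0.0150; rank = round(1000 × 0.0150) = 15; θ*₍15₎ = 50.14.
Upper: z₀ + z₂ = 1.776; 1 − a(z₀+z₂) = 0.9325; argument = 1.7205 → 1.72; α₂ = 0.9573; rank = 957; θ*₍957₎ = 54.87.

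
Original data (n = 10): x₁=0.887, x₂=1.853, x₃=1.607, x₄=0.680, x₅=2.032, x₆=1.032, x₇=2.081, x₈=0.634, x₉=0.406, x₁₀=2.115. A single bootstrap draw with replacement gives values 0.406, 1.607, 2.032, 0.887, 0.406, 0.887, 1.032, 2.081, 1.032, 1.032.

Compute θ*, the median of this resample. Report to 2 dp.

Sorted: 0.406, 0.406, 0.887, 0.887, 1.032, 1.032, 1.032, 1.607, 2.032, 2.081
Median = average of the two middle values = 1.03

θ* = 1.03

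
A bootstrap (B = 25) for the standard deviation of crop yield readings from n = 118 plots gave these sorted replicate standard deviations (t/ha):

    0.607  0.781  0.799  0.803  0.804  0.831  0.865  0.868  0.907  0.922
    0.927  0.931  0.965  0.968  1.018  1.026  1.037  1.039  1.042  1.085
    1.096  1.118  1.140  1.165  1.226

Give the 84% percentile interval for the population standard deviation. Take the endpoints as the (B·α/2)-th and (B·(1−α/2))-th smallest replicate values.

α = 0.16; lower rank = 25 × 0.080 = 2; upper rank = 25 × 0.920 = 23.
The 2nd smallest replicate is 0.781; the 23rd is 1.140.

(0.781, 1.140)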